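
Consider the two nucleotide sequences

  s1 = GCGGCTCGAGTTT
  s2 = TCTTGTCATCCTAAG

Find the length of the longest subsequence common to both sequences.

One common subsequence of length 7: C at s1[2]=s2[2]; then G at s1[3]=s2[5]; then C at s1[5]=s2[7]; then T at s1[6]=s2[9]; then C at s1[7]=s2[11]; then A at s1[9]=s2[14]; then G at s1[10]=s2[15], and the DP table's final entry dp[13][15] is also 7, so no common subsequence is longer.

7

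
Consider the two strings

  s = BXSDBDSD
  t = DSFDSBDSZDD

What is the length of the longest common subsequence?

Let dp[i][j] be the LCS length of the first i characters of s and the first j characters of t. dp[i][j] = dp[i-1][j-1]+1 when the i-th and j-th characters match, else max(dp[i-1][j], dp[i][j-1]).
    ·  D  S  F  D  S  B  D  S  Z  D  D
 ·  0  0  0  0  0  0  0  0  0  0  0  0
 B  0  0  0  0  0  0  1  1  1  1  1  1
 X  0  0  0  0  0  0  1  1  1  1  1  1
 S  0  0  1  1  1  1  1  1  2  2  2  2
 D  0  1  1  1  2  2  2  2  2  2  3  3
 B  0  1  1  1  2  2  3  3  3  3  3  3
 D  0  1  1  1  2  2  3  4  4  4  4  4
 S  0  1  2  2  2  3  3  4  5  5  5  5
 D  0  1  2  2  3  3  3  4  5  5  6  6
dp[8][11] = 6. One LCS (by backtracking along matches): SDBDSD.

6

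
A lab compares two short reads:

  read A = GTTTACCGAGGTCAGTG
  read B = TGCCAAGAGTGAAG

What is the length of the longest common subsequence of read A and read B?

9

Pick G [1,2] → C [6,3] → C [7,4] → G [8,7] → A [9,8] → G [10,9] → G [11,11] → A [14,13] → G [17,14]; all 9 bases appear in both, in order, and the DP table's final entry dp[17][14] is also 9, so no common subsequence is longer.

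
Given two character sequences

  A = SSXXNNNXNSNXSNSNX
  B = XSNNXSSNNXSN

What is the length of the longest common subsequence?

9

Pick S (A #2, B #2); then N (A #6, B #3); then N (A #7, B #4); then X (A #8, B #5); then N (A #9, B #8); then N (A #11, B #9); then X (A #12, B #10); then S (A #15, B #11); then N (A #16, B #12); all 9 characters appear in both, in order. dp[17][12] = 9 confirms this is the maximum.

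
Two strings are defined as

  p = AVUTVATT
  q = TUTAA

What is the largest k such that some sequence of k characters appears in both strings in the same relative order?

Match U at p[3]=q[2] → T at p[4]=q[3] → A at p[6]=q[5] — 3 characters in the same relative order in both. dp[8][5] = 3 confirms this is the maximum.

3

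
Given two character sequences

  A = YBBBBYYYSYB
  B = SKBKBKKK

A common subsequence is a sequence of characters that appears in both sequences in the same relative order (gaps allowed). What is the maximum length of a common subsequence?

Let dp[i][j] be the LCS length of the first i characters of A and the first j characters of B. dp[i][j] = dp[i-1][j-1]+1 when the i-th and j-th characters match, else max(dp[i-1][j], dp[i][j-1]).
    ·  S  K  B  K  B  K  K  K
 ·  0  0  0  0  0  0  0  0  0
 Y  0  0  0  0  0  0  0  0  0
 B  0  0  0  1  1  1  1  1  1
 B  0  0  0  1  1  2  2  2  2
 B  0  0  0  1  1  2  2  2  2
 B  0  0  0  1  1  2  2  2  2
 Y  0  0  0  1  1  2  2  2  2
 Y  0  0  0  1  1  2  2  2  2
 Y  0  0  0  1  1  2  2  2  2
 S  0  1  1  1  1  2  2  2  2
 Y  0  1  1  1  1  2  2  2  2
 B  0  1  1  2  2  2  2  2  2
dp[11][8] = 2. One LCS (by backtracking along matches): BB.

2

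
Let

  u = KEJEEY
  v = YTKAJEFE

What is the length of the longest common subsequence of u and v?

4

Let dp[i][j] be the LCS length of the first i characters of u and the first j characters of v. dp[i][j] = dp[i-1][j-1]+1 when the i-th and j-th characters match, else max(dp[i-1][j], dp[i][j-1]).
    ·  Y  T  K  A  J  E  F  E
 ·  0  0  0  0  0  0  0  0  0
 K  0  0  0  1  1  1  1  1  1
 E  0  0  0  1  1  1  2  2  2
 J  0  0  0  1  1  2  2  2  2
 E  0  0  0  1  1  2  3  3  3
 E  0  0  0  1  1  2  3  3  4
 Y  0  1  1  1  1  2  3  3  4
dp[6][8] = 4. One LCS (by backtracking along matches): KJEE.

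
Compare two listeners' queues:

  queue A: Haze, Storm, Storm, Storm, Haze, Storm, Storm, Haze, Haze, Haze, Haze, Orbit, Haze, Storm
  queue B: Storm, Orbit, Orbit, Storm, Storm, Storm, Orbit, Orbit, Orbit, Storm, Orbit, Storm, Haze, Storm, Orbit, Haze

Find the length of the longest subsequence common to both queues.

One common subsequence of length 8: Storm [2,4] → Storm [3,5] → Storm [4,6] → Storm [6,10] → Storm [7,12] → Haze [8,13] → Orbit [12,15] → Haze [13,16], and the DP table's final entry dp[14][16] is also 8, so no common subsequence is longer.

8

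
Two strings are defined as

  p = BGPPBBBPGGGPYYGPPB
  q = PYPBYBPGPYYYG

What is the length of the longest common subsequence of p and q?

Taking P (p #3, q #1), then P (p #4, q #3), then B (p #5, q #4), then B (p #7, q #6), then P (p #8, q #7), then G (p #11, q #8), then P (p #12, q #9), then Y (p #13, q #11), then Y (p #14, q #12), then G (p #15, q #13) gives a common subsequence of length 10. Since dp[18][13] = 10, nothing longer is possible.

10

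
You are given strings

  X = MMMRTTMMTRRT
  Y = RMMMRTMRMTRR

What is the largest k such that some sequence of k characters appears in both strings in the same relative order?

Let dp[i][j] be the LCS length of the first i characters of X and the first j characters of Y. dp[i][j] = dp[i-1][j-1]+1 when the i-th and j-th characters match, else max(dp[i-1][j], dp[i][j-1]).
    ·  R  M  M  M  R  T  M  R  M  T  R  R
 ·  0  0  0  0  0  0  0  0  0  0  0  0  0
 M  0  0  1  1  1  1  1  1  1  1  1  1  1
 M  0  0  1  2  2  2  2  2  2  2  2  2  2
 M  0  0  1  2  3  3  3  3  3  3  3  3  3
 R  0  1  1  2  3  4  4  4  4  4  4  4  4
 T  0  1  1  2  3  4  5  5  5  5  5  5  5
 T  0  1  1  2  3  4  5  5  5  5  6  6  6
 M  0  1  2  2  3  4  5  6  6  6  6  6  6
 M  0  1  2  3  3  4  5  6  6  7  7  7  7
 T  0  1  2  3  3  4  5  6  6  7  8  8  8
 R  0  1  2  3  3  4  5  6  7  7  8  9  9
 R  0  1  2  3  3  4  5  6  7  7  8  9 10
 T  0  1  2  3  3  4  5  6  7  7  8  9 10
dp[12][12] = 10. One LCS (by backtracking along matches): MMMRTMMTRR.

10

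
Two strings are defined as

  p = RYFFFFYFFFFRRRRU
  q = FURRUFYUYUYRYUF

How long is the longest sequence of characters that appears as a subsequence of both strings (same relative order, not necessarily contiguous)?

Taking R [1,4], Y [2,9], Y [7,11], R [12,12], U [16,14] gives a common subsequence of length 5. dp[16][15] = 5 confirms this is the maximum.

5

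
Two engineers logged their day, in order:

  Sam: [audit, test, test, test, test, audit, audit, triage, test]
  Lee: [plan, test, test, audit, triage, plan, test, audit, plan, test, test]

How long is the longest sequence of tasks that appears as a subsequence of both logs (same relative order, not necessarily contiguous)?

5

Match test at Sam[2]=Lee[2], test at Sam[3]=Lee[3], test at Sam[4]=Lee[7], test at Sam[5]=Lee[10], test at Sam[9]=Lee[11] — 5 tasks in the same relative order in both. dp[9][11] = 5 confirms this is the maximum.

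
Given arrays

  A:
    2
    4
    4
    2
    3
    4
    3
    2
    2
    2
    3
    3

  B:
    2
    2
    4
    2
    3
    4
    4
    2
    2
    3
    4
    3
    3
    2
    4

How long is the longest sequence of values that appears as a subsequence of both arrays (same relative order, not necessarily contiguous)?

Match 2 (A #1, B #2), then 4 (A #3, B #3), then 2 (A #4, B #4), then 3 (A #5, B #5), then 4 (A #6, B #7), then 2 (A #8, B #8), then 2 (A #9, B #9), then 3 (A #11, B #12), then 3 (A #12, B #13) — 9 values in the same relative order in both. dp[12][15] = 9 confirms this is the maximum.

9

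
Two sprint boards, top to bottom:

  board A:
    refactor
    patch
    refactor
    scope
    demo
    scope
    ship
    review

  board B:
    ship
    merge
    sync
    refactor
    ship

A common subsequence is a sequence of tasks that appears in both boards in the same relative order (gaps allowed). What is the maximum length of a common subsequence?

Match refactor [3,4]; then ship [7,5] — 2 tasks in the same relative order in both. Since dp[8][5] = 2, nothing longer is possible.

2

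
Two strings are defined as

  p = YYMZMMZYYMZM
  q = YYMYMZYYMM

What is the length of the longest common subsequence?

9

Pick Y [1,1], Y [2,2], M [3,3], M [6,5], Z [7,6], Y [8,7], Y [9,8], M [10,9], M [12,10]; all 9 characters appear in both, in order. Since dp[12][10] = 9, nothing longer is possible.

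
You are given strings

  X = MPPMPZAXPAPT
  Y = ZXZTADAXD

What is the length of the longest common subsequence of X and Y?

3

Taking Z (X #6, Y #3); then A (X #7, Y #7); then X (X #8, Y #8) gives a common subsequence of length 3. The LCS DP gives dp[12][9] = 3, so this is optimal.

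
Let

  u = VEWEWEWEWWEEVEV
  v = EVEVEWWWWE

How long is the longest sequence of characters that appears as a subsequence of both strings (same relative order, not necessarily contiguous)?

8

Let dp[i][j] be the LCS length of the first i characters of u and the first j characters of v. dp[i][j] = dp[i-1][j-1]+1 when the i-th and j-th characters match, else max(dp[i-1][j], dp[i][j-1]).
    ·  E  V  E  V  E  W  W  W  W  E
 ·  0  0  0  0  0  0  0  0  0  0  0
 V  0  0  1  1  1  1  1  1  1  1  1
 E  0  1  1  2  2  2  2  2  2  2  2
 W  0  1  1  2  2  2  3  3  3  3  3
 E  0  1  1  2  2  3  3  3  3  3  4
 W  0  1  1  2  2  3  4  4  4  4  4
 E  0  1  1  2  2  3  4  4  4  4  5
 W  0  1  1  2  2  3  4  5  5  5  5
 E  0  1  1  2  2  3  4  5  5  5  6
 W  0  1  1  2  2  3  4  5  6  6  6
 W  0  1  1  2  2  3  4  5  6  7  7
 E  0  1  1  2  2  3  4  5  6  7  8
 E  0  1  1  2  2  3  4  5  6  7  8
 V  0  1  2  2  3  3  4  5  6  7  8
 E  0  1  2  3  3  4  4  5  6  7  8
 V  0  1  2  3  4  4  4  5  6  7  8
dp[15][10] = 8. One LCS (by backtracking along matches): VEEWWWWE.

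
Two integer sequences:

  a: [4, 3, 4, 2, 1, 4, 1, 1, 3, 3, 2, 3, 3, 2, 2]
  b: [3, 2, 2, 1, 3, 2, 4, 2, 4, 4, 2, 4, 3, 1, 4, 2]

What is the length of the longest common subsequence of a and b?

7

Pick 3 [2,5], 4 [3,7], 2 [4,8], 4 [6,10], 2 [11,11], 3 [12,13], 2 [15,16]; all 7 values appear in both, in order. The LCS DP gives dp[15][16] = 7, so this is optimal.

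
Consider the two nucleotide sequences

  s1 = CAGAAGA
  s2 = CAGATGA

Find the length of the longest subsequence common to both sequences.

6

Let dp[i][j] be the LCS length of the first i bases of s1 and the first j bases of s2. dp[i][j] = dp[i-1][j-1]+1 when the i-th and j-th bases match, else max(dp[i-1][j], dp[i][j-1]).
    ·  C  A  G  A  T  G  A
 ·  0  0  0  0  0  0  0  0
 C  0  1  1  1  1  1  1  1
 A  0  1  2  2  2  2  2  2
 G  0  1  2  3  3  3  3  3
 A  0  1  2  3  4  4  4  4
 A  0  1  2  3  4  4  4  5
 G  0  1  2  3  4  4  5  5
 A  0  1  2  3  4  4  5  6
dp[7][7] = 6. One LCS (by backtracking along matches): CAGAGA.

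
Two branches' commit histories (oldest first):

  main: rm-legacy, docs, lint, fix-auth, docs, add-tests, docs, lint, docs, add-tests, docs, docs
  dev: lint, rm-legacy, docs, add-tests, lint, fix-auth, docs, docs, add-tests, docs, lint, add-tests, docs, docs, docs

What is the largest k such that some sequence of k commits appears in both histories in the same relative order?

Match rm-legacy [1,2]; then docs [2,3]; then lint [3,5]; then fix-auth [4,6]; then docs [5,8]; then add-tests [6,9]; then docs [7,10]; then lint [8,11]; then docs [9,13]; then docs [11,14]; then docs [12,15] — 11 commits in the same relative order in both. dp[12][15] = 11 confirms this is the maximum.

11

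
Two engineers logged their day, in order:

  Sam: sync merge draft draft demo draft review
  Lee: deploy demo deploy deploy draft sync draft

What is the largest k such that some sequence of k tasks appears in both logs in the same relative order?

2

Pick sync (Sam #1, Lee #6), draft (Sam #6, Lee #7); all 2 tasks appear in both, in order. Since dp[7][7] = 2, nothing longer is possible.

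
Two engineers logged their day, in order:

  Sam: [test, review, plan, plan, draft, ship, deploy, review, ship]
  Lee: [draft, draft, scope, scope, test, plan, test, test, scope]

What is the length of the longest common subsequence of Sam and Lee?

2

One common subsequence of length 2: test (Sam #1, Lee #5) → plan (Sam #3, Lee #6), and the DP table's final entry dp[9][9] is also 2, so no common subsequence is longer.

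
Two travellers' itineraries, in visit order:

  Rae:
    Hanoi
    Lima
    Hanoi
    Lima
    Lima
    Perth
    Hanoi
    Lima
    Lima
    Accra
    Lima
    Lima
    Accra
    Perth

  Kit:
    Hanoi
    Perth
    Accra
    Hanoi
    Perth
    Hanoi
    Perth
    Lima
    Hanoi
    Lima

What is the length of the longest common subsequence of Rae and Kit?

6

Taking Hanoi [1,1] → Hanoi [3,4] → Perth [6,5] → Hanoi [7,6] → Lima [8,8] → Lima [12,10] gives a common subsequence of length 6. The LCS DP gives dp[14][10] = 6, so this is optimal.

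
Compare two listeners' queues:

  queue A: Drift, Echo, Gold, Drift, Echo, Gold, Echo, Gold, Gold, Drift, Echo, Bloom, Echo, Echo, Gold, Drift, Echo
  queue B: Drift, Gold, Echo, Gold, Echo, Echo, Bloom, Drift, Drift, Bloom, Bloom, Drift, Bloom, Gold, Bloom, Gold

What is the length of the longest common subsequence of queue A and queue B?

8

Taking Drift at queue A[1]=queue B[1]; then Echo at queue A[2]=queue B[3]; then Gold at queue A[3]=queue B[4]; then Echo at queue A[5]=queue B[5]; then Echo at queue A[7]=queue B[6]; then Gold at queue A[9]=queue B[14]; then Bloom at queue A[12]=queue B[15]; then Gold at queue A[15]=queue B[16] gives a common subsequence of length 8. dp[17][16] = 8 confirms this is the maximum.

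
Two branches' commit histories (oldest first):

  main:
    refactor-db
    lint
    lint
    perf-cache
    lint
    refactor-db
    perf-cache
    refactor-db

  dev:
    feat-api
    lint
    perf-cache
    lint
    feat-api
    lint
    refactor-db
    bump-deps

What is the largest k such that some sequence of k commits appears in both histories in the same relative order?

Taking lint at main[2]=dev[2]; then lint at main[3]=dev[4]; then lint at main[5]=dev[6]; then refactor-db at main[6]=dev[7] gives a common subsequence of length 4. dp[8][8] = 4 confirms this is the maximum.

4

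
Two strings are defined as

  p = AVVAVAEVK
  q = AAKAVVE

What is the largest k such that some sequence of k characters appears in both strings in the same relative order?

Let dp[i][j] be the LCS length of the first i characters of p and the first j characters of q. dp[i][j] = dp[i-1][j-1]+1 when the i-th and j-th characters match, else max(dp[i-1][j], dp[i][j-1]).
    ·  A  A  K  A  V  V  E
 ·  0  0  0  0  0  0  0  0
 A  0  1  1  1  1  1  1  1
 V  0  1  1  1  1  2  2  2
 V  0  1  1  1  1  2  3  3
 A  0  1  2  2  2  2  3  3
 V  0  1  2  2  2  3  3  3
 A  0  1  2  2  3  3  3  3
 E  0  1  2  2  3  3  3  4
 V  0  1  2  2  3  4  4  4
 K  0  1  2  3  3  4  4  4
dp[9][7] = 4. One LCS (by backtracking along matches): AVVE.

4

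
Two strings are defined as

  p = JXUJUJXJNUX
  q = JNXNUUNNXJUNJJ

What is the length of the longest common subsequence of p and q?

One common subsequence of length 7: J at p[1]=q[1], X at p[2]=q[3], U at p[3]=q[6], J at p[4]=q[10], U at p[5]=q[11], J at p[6]=q[13], J at p[8]=q[14], and the DP table's final entry dp[11][14] is also 7, so no common subsequence is longer.

7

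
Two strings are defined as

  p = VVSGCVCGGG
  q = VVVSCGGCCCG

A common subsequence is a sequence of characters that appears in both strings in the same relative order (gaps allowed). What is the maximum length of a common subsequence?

7

Pick V (p #1, q #2), then V (p #2, q #3), then S (p #3, q #4), then G (p #4, q #7), then C (p #5, q #9), then C (p #7, q #10), then G (p #10, q #11); all 7 characters appear in both, in order. Since dp[10][11] = 7, nothing longer is possible.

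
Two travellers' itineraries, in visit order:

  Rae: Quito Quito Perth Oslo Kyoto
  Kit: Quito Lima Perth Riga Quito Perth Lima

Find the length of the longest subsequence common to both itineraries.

3

Match Quito [1,1] → Quito [2,5] → Perth [3,6] — 3 stops in the same relative order in both, and the DP table's final entry dp[5][7] is also 3, so no common subsequence is longer.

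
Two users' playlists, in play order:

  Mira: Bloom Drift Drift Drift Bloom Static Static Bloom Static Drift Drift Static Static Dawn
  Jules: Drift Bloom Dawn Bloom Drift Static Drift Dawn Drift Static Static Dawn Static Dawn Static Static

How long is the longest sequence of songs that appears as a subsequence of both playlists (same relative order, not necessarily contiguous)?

9

Match Bloom [1,4] → Drift [2,5] → Drift [3,7] → Drift [4,9] → Static [6,10] → Static [7,11] → Static [9,13] → Static [12,15] → Static [13,16] — 9 songs in the same relative order in both, and the DP table's final entry dp[14][16] is also 9, so no common subsequence is longer.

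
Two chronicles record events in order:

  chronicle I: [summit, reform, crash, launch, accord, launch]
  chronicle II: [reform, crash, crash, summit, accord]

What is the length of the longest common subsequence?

Match reform (chronicle I #2, chronicle II #1), crash (chronicle I #3, chronicle II #3), accord (chronicle I #5, chronicle II #5) — 3 events in the same relative order in both. Since dp[6][5] = 3, nothing longer is possible.

3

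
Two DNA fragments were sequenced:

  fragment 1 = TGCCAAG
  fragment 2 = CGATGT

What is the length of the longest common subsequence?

Pick G [2,2] → A [5,3] → G [7,5]; all 3 bases appear in both, in order. dp[7][6] = 3 confirms this is the maximum.

3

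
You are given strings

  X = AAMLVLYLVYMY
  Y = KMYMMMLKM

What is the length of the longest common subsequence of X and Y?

4

One common subsequence of length 4: M [3,2], Y [7,3], L [8,7], M [11,9]. Since dp[12][9] = 4, nothing longer is possible.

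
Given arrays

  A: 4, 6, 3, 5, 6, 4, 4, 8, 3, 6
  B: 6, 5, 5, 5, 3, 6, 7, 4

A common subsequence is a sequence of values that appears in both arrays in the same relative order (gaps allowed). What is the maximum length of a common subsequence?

Let dp[i][j] be the LCS length of the first i values of A and the first j values of B. dp[i][j] = dp[i-1][j-1]+1 when the i-th and j-th values match, else max(dp[i-1][j], dp[i][j-1]).
    ·  6  5  5  5  3  6  7  4
 ·  0  0  0  0  0  0  0  0  0
 4  0  0  0  0  0  0  0  0  1
 6  0  1  1  1  1  1  1  1  1
 3  0  1  1  1  1  2  2  2  2
 5  0  1  2  2  2  2  2  2  2
 6  0  1  2  2  2  2  3  3  3
 4  0  1  2  2  2  2  3  3  4
 4  0  1  2  2  2  2  3  3  4
 8  0  1  2  2  2  2  3  3  4
 3  0  1  2  2  2  3  3  3  4
 6  0  1  2  2  2  3  4  4  4
dp[10][8] = 4. One LCS (by backtracking along matches): 6, 3, 6, 4.

4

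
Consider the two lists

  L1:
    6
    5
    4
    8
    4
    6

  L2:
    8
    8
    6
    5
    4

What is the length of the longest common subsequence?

Let dp[i][j] be the LCS length of the first i values of L1 and the first j values of L2. dp[i][j] = dp[i-1][j-1]+1 when the i-th and j-th values match, else max(dp[i-1][j], dp[i][j-1]).
    ·  8  8  6  5  4
 ·  0  0  0  0  0  0
 6  0  0  0  1  1  1
 5  0  0  0  1  2  2
 4  0  0  0  1  2  3
 8  0  1  1  1  2  3
 4  0  1  1  1  2  3
 6  0  1  1  2  2  3
dp[6][5] = 3. One LCS (by backtracking along matches): 6, 5, 4.

3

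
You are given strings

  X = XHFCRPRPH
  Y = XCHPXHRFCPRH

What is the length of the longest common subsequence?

Let dp[i][j] be the LCS length of the first i characters of X and the first j characters of Y. dp[i][j] = dp[i-1][j-1]+1 when the i-th and j-th characters match, else max(dp[i-1][j], dp[i][j-1]).
    ·  X  C  H  P  X  H  R  F  C  P  R  H
 ·  0  0  0  0  0  0  0  0  0  0  0  0  0
 X  0  1  1  1  1  1  1  1  1  1  1  1  1
 H  0  1  1  2  2  2  2  2  2  2  2  2  2
 F  0  1  1  2  2  2  2  2  3  3  3  3  3
 C  0  1  2  2  2  2  2  2  3  4  4  4  4
 R  0  1  2  2  2  2  2  3  3  4  4  5  5
 P  0  1  2  2  3  3  3  3  3  4  5  5  5
 R  0  1  2  2  3  3  3  4  4  4  5  6  6
 P  0  1  2  2  3  3  3  4  4  4  5  6  6
 H  0  1  2  3  3  3  4  4  4  4  5  6  7
dp[9][12] = 7. One LCS (by backtracking along matches): XHFCPRH.

7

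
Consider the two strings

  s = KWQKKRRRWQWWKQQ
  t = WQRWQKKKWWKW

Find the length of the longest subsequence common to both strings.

8

Match W [2,1], then Q [3,2], then R [8,3], then W [9,4], then Q [10,5], then W [11,9], then W [12,10], then K [13,11] — 8 characters in the same relative order in both. Since dp[15][12] = 8, nothing longer is possible.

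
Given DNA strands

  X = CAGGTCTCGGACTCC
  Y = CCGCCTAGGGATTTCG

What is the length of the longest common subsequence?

Taking C at X[1]=Y[2] → G at X[3]=Y[3] → C at X[6]=Y[5] → T at X[7]=Y[6] → G at X[9]=Y[9] → G at X[10]=Y[10] → A at X[11]=Y[11] → T at X[13]=Y[14] → C at X[14]=Y[15] gives a common subsequence of length 9. The LCS DP gives dp[15][16] = 9, so this is optimal.

9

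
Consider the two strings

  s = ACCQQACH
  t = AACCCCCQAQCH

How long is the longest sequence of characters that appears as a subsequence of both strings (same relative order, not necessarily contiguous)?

Let dp[i][j] be the LCS length of the first i characters of s and the first j characters of t. dp[i][j] = dp[i-1][j-1]+1 when the i-th and j-th characters match, else max(dp[i-1][j], dp[i][j-1]).
    ·  A  A  C  C  C  C  C  Q  A  Q  C  H
 ·  0  0  0  0  0  0  0  0  0  0  0  0  0
 A  0  1  1  1  1  1  1  1  1  1  1  1  1
 C  0  1  1  2  2  2  2  2  2  2  2  2  2
 C  0  1  1  2  3  3  3  3  3  3  3  3  3
 Q  0  1  1  2  3  3  3  3  4  4  4  4  4
 Q  0  1  1  2  3  3  3  3  4  4  5  5  5
 A  0  1  2  2  3  3  3  3  4  5  5  5  5
 C  0  1  2  3  3  4  4  4  4  5  5  6  6
 H  0  1  2  3  3  4  4  4  4  5  5  6  7
dp[8][12] = 7. One LCS (by backtracking along matches): ACCQQCH.

7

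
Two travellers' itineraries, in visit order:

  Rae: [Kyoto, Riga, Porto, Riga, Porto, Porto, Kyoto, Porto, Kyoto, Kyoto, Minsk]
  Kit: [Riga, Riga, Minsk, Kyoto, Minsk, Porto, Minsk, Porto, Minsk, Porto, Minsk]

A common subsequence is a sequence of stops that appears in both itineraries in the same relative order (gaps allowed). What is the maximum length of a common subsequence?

6

Pick Riga at Rae[2]=Kit[1] → Riga at Rae[4]=Kit[2] → Porto at Rae[5]=Kit[6] → Porto at Rae[6]=Kit[8] → Porto at Rae[8]=Kit[10] → Minsk at Rae[11]=Kit[11]; all 6 stops appear in both, in order. Since dp[11][11] = 6, nothing longer is possible.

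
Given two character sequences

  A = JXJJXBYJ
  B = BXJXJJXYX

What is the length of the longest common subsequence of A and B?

6

Taking J (A #1, B #3), then X (A #2, B #4), then J (A #3, B #5), then J (A #4, B #6), then X (A #5, B #7), then Y (A #7, B #8) gives a common subsequence of length 6. Since dp[8][9] = 6, nothing longer is possible.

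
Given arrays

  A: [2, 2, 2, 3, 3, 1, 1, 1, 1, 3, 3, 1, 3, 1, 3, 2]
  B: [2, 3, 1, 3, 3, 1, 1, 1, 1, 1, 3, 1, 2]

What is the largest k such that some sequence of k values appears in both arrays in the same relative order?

Pick 2 [1,1], then 3 [4,4], then 3 [5,5], then 1 [6,6], then 1 [7,7], then 1 [8,8], then 1 [9,9], then 1 [12,10], then 3 [13,11], then 1 [14,12], then 2 [16,13]; all 11 values appear in both, in order. dp[16][13] = 11 confirms this is the maximum.

11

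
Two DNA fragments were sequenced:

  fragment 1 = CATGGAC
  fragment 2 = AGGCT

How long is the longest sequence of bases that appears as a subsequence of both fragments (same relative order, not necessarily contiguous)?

Let dp[i][j] be the LCS length of the first i bases of fragment 1 and the first j bases of fragment 2. dp[i][j] = dp[i-1][j-1]+1 when the i-th and j-th bases match, else max(dp[i-1][j], dp[i][j-1]).
    ·  A  G  G  C  T
 ·  0  0  0  0  0  0
 C  0  0  0  0  1  1
 A  0  1  1  1  1  1
 T  0  1  1  1  1  2
 G  0  1  2  2  2  2
 G  0  1  2  3  3  3
 A  0  1  2  3  3  3
 C  0  1  2  3  4  4
dp[7][5] = 4. One LCS (by backtracking along matches): AGGC.

4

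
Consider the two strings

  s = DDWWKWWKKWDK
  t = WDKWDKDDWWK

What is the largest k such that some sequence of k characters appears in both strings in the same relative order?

6

Let dp[i][j] be the LCS length of the first i characters of s and the first j characters of t. dp[i][j] = dp[i-1][j-1]+1 when the i-th and j-th characters match, else max(dp[i-1][j], dp[i][j-1]).
    ·  W  D  K  W  D  K  D  D  W  W  K
 ·  0  0  0  0  0  0  0  0  0  0  0  0
 D  0  0  1  1  1  1  1  1  1  1  1  1
 D  0  0  1  1  1  2  2  2  2  2  2  2
 W  0  1  1  1  2  2  2  2  2  3  3  3
 W  0  1  1  1  2  2  2  2  2  3  4  4
 K  0  1  1  2  2  2  3  3  3  3  4  5
 W  0  1  1  2  3  3  3  3  3  4  4  5
 W  0  1  1  2  3  3  3  3  3  4  5  5
 K  0  1  1  2  3  3  4  4  4  4  5  6
 K  0  1  1  2  3  3  4  4  4  4  5  6
 W  0  1  1  2  3  3  4  4  4  5  5  6
 D  0  1  2  2  3  4  4  5  5  5  5  6
 K  0  1  2  3  3  4  5  5  5  5  5  6
dp[12][11] = 6. One LCS (by backtracking along matches): DDKWWK.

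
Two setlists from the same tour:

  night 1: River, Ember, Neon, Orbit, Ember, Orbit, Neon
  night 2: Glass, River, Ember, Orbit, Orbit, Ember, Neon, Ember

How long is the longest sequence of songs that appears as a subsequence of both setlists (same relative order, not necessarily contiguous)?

Taking River (night 1 #1, night 2 #2), Ember (night 1 #2, night 2 #3), Orbit (night 1 #4, night 2 #5), Ember (night 1 #5, night 2 #6), Neon (night 1 #7, night 2 #7) gives a common subsequence of length 5, and the DP table's final entry dp[7][8] is also 5, so no common subsequence is longer.

5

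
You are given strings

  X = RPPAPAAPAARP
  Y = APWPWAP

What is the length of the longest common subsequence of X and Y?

Pick A at X[4]=Y[1], P at X[5]=Y[2], P at X[8]=Y[4], A at X[10]=Y[6], P at X[12]=Y[7]; all 5 characters appear in both, in order. dp[12][7] = 5 confirms this is the maximum.

5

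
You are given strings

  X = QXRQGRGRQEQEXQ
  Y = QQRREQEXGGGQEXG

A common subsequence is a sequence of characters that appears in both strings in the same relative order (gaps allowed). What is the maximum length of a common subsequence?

9

Pick Q at X[1]=Y[1], Q at X[4]=Y[2], R at X[6]=Y[3], R at X[8]=Y[4], Q at X[9]=Y[6], E at X[10]=Y[7], Q at X[11]=Y[12], E at X[12]=Y[13], X at X[13]=Y[14]; all 9 characters appear in both, in order. dp[14][15] = 9 confirms this is the maximum.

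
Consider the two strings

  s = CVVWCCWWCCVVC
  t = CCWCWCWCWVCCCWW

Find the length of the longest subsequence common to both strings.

Pick C at s[1]=t[2], then W at s[4]=t[3], then C at s[5]=t[4], then C at s[6]=t[6], then W at s[7]=t[7], then W at s[8]=t[9], then C at s[9]=t[11], then C at s[10]=t[12], then C at s[13]=t[13]; all 9 characters appear in both, in order. dp[13][15] = 9 confirms this is the maximum.

9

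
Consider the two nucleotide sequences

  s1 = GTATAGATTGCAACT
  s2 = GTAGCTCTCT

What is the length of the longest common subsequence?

8

Let dp[i][j] be the LCS length of the first i bases of s1 and the first j bases of s2. dp[i][j] = dp[i-1][j-1]+1 when the i-th and j-th bases match, else max(dp[i-1][j], dp[i][j-1]).
    ·  G  T  A  G  C  T  C  T  C  T
 ·  0  0  0  0  0  0  0  0  0  0  0
 G  0  1  1  1  1  1  1  1  1  1  1
 T  0  1  2  2  2  2  2  2  2  2  2
 A  0  1  2  3  3  3  3  3  3  3  3
 T  0  1  2  3  3  3  4  4  4  4  4
 A  0  1  2  3  3  3  4  4  4  4  4
 G  0  1  2  3  4  4  4  4  4  4  4
 A  0  1  2  3  4  4  4  4  4  4  4
 T  0  1  2  3  4  4  5  5  5  5  5
 T  0  1  2  3  4  4  5  5  6  6  6
 G  0  1  2  3  4  4  5  5  6  6  6
 C  0  1  2  3  4  5  5  6  6  7  7
 A  0  1  2  3  4  5  5  6  6  7  7
 A  0  1  2  3  4  5  5  6  6  7  7
 C  0  1  2  3  4  5  5  6  6  7  7
 T  0  1  2  3  4  5  6  6  7  7  8
dp[15][10] = 8. One LCS (by backtracking along matches): GTAGTTCT.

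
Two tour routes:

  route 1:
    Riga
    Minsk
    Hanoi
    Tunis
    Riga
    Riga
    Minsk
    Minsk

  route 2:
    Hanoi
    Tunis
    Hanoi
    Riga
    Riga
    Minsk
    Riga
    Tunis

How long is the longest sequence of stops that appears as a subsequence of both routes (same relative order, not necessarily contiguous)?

5

One common subsequence of length 5: Hanoi (route 1 #3, route 2 #1), Tunis (route 1 #4, route 2 #2), Riga (route 1 #5, route 2 #4), Riga (route 1 #6, route 2 #5), Minsk (route 1 #7, route 2 #6). dp[8][8] = 5 confirms this is the maximum.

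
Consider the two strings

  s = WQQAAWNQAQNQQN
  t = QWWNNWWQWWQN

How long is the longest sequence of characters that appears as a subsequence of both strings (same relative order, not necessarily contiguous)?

7

Pick W (s #1, t #2), W (s #6, t #3), N (s #7, t #4), N (s #11, t #5), Q (s #12, t #8), Q (s #13, t #11), N (s #14, t #12); all 7 characters appear in both, in order, and the DP table's final entry dp[14][12] is also 7, so no common subsequence is longer.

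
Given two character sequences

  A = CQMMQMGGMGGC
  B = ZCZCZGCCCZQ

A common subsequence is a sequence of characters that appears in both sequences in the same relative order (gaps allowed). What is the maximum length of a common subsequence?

Match C (A #1, B #4), G (A #7, B #6), C (A #12, B #9) — 3 characters in the same relative order in both. Since dp[12][11] = 3, nothing longer is possible.

3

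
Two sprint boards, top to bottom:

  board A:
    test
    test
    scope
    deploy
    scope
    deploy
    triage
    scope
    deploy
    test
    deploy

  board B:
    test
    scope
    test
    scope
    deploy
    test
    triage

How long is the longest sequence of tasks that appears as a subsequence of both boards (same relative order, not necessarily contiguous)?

5

Match test (board A #1, board B #1) → test (board A #2, board B #3) → scope (board A #3, board B #4) → deploy (board A #4, board B #5) → triage (board A #7, board B #7) — 5 tasks in the same relative order in both. dp[11][7] = 5 confirms this is the maximum.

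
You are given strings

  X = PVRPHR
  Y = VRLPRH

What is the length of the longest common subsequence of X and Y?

Taking V [2,1] → R [3,2] → P [4,4] → H [5,6] gives a common subsequence of length 4. dp[6][6] = 4 confirms this is the maximum.

4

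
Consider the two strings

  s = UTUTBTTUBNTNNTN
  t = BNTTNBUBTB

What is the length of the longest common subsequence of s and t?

Match T at s[2]=t[3], T at s[4]=t[4], B at s[5]=t[6], U at s[8]=t[7], B at s[9]=t[8], T at s[11]=t[9] — 6 characters in the same relative order in both, and the DP table's final entry dp[15][10] is also 6, so no common subsequence is longer.

6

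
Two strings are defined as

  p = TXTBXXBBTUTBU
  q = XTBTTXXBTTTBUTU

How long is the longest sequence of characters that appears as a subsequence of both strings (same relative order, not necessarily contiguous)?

10

Taking X (p #2, q #1), T (p #3, q #2), B (p #4, q #3), X (p #5, q #6), X (p #6, q #7), B (p #7, q #8), B (p #8, q #12), U (p #10, q #13), T (p #11, q #14), U (p #13, q #15) gives a common subsequence of length 10. The LCS DP gives dp[13][15] = 10, so this is optimal.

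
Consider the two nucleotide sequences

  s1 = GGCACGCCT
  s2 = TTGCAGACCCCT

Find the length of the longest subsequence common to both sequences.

7

Let dp[i][j] be the LCS length of the first i bases of s1 and the first j bases of s2. dp[i][j] = dp[i-1][j-1]+1 when the i-th and j-th bases match, else max(dp[i-1][j], dp[i][j-1]).
    ·  T  T  G  C  A  G  A  C  C  C  C  T
 ·  0  0  0  0  0  0  0  0  0  0  0  0  0
 G  0  0  0  1  1  1  1  1  1  1  1  1  1
 G  0  0  0  1  1  1  2  2  2  2  2  2  2
 C  0  0  0  1  2  2  2  2  3  3  3  3  3
 A  0  0  0  1  2  3  3  3  3  3  3  3  3
 C  0  0  0  1  2  3  3  3  4  4  4  4  4
 G  0  0  0  1  2  3  4  4  4  4  4  4  4
 C  0  0  0  1  2  3  4  4  5  5  5  5  5
 C  0  0  0  1  2  3  4  4  5  6  6  6  6
 T  0  1  1  1  2  3  4  4  5  6  6  6  7
dp[9][12] = 7. One LCS (by backtracking along matches): GGCCCCT.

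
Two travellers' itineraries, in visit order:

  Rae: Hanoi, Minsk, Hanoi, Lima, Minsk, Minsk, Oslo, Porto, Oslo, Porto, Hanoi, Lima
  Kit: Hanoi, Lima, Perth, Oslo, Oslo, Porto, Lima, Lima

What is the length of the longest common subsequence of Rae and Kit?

6

Match Hanoi (Rae #3, Kit #1); then Lima (Rae #4, Kit #2); then Oslo (Rae #7, Kit #4); then Oslo (Rae #9, Kit #5); then Porto (Rae #10, Kit #6); then Lima (Rae #12, Kit #8) — 6 stops in the same relative order in both, and the DP table's final entry dp[12][8] is also 6, so no common subsequence is longer.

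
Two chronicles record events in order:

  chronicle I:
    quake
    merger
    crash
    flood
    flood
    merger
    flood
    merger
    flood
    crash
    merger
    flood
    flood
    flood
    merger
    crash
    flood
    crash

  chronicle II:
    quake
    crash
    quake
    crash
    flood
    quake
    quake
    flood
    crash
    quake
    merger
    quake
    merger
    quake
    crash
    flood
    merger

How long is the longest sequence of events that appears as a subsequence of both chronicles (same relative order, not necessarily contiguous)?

Taking quake (chronicle I #1, chronicle II #3), then crash (chronicle I #3, chronicle II #4), then flood (chronicle I #4, chronicle II #5), then flood (chronicle I #5, chronicle II #8), then merger (chronicle I #6, chronicle II #11), then merger (chronicle I #8, chronicle II #13), then crash (chronicle I #10, chronicle II #15), then flood (chronicle I #14, chronicle II #16), then merger (chronicle I #15, chronicle II #17) gives a common subsequence of length 9. dp[18][17] = 9 confirms this is the maximum.

9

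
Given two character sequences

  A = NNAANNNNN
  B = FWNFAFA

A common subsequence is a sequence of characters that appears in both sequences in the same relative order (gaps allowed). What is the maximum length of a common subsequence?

3

Match N (A #1, B #3); then A (A #3, B #5); then A (A #4, B #7) — 3 characters in the same relative order in both. Since dp[9][7] = 3, nothing longer is possible.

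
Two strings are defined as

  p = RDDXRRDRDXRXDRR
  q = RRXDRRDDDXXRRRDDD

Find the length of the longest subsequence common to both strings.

One common subsequence of length 10: R [1,2], D [3,4], R [5,5], R [6,6], D [7,8], D [9,9], X [10,11], R [11,12], R [14,13], R [15,14]. Since dp[15][17] = 10, nothing longer is possible.

10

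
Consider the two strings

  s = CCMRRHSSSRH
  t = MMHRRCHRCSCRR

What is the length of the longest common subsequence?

6

Pick M at s[3]=t[2], R at s[4]=t[4], R at s[5]=t[5], H at s[6]=t[7], S at s[7]=t[10], R at s[10]=t[13]; all 6 characters appear in both, in order. The LCS DP gives dp[11][13] = 6, so this is optimal.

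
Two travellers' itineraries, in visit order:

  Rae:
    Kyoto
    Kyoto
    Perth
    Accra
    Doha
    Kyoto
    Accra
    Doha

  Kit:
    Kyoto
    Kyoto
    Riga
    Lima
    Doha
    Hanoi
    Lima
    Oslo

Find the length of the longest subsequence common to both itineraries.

3

Taking Kyoto [1,1], then Kyoto [2,2], then Doha [5,5] gives a common subsequence of length 3, and the DP table's final entry dp[8][8] is also 3, so no common subsequence is longer.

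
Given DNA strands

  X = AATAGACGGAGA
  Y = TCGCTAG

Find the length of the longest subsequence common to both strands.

5

One common subsequence of length 5: T (X #3, Y #1); then G (X #5, Y #3); then C (X #7, Y #4); then A (X #10, Y #6); then G (X #11, Y #7), and the DP table's final entry dp[12][7] is also 5, so no common subsequence is longer.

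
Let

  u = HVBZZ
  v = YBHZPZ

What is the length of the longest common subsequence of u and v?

3

Let dp[i][j] be the LCS length of the first i characters of u and the first j characters of v. dp[i][j] = dp[i-1][j-1]+1 when the i-th and j-th characters match, else max(dp[i-1][j], dp[i][j-1]).
    ·  Y  B  H  Z  P  Z
 ·  0  0  0  0  0  0  0
 H  0  0  0  1  1  1  1
 V  0  0  0  1  1  1  1
 B  0  0  1  1  1  1  1
 Z  0  0  1  1  2  2  2
 Z  0  0  1  1  2  2  3
dp[5][6] = 3. One LCS (by backtracking along matches): HZZ.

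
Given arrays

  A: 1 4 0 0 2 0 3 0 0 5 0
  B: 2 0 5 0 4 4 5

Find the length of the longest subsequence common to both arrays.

One common subsequence of length 4: 2 [5,1]; then 0 [6,2]; then 0 [8,4]; then 5 [10,7]. The LCS DP gives dp[11][7] = 4, so this is optimal.

4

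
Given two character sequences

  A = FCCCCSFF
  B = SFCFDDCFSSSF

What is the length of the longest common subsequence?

Let dp[i][j] be the LCS length of the first i characters of A and the first j characters of B. dp[i][j] = dp[i-1][j-1]+1 when the i-th and j-th characters match, else max(dp[i-1][j], dp[i][j-1]).
    ·  S  F  C  F  D  D  C  F  S  S  S  F
 ·  0  0  0  0  0  0  0  0  0  0  0  0  0
 F  0  0  1  1  1  1  1  1  1  1  1  1  1
 C  0  0  1  2  2  2  2  2  2  2  2  2  2
 C  0  0  1  2  2  2  2  3  3  3  3  3  3
 C  0  0  1  2  2  2  2  3  3  3  3  3  3
 C  0  0  1  2  2  2  2  3  3  3  3  3  3
 S  0  1  1  2  2  2  2  3  3  4  4  4  4
 F  0  1  2  2  3  3  3  3  4  4  4  4  5
 F  0  1  2  2  3  3  3  3  4  4  4  4  5
dp[8][12] = 5. One LCS (by backtracking along matches): FCCSF.

5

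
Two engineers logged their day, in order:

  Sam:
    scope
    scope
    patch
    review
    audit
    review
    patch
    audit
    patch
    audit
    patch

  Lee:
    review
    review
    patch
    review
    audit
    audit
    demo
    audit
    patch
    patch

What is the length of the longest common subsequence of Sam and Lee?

6

Match patch at Sam[3]=Lee[3], then review at Sam[4]=Lee[4], then audit at Sam[5]=Lee[6], then audit at Sam[8]=Lee[8], then patch at Sam[9]=Lee[9], then patch at Sam[11]=Lee[10] — 6 tasks in the same relative order in both, and the DP table's final entry dp[11][10] is also 6, so no common subsequence is longer.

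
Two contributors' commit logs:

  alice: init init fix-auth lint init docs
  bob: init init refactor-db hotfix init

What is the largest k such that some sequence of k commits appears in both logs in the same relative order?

Taking init (alice #1, bob #1); then init (alice #2, bob #2); then init (alice #5, bob #5) gives a common subsequence of length 3. Since dp[6][5] = 3, nothing longer is possible.

3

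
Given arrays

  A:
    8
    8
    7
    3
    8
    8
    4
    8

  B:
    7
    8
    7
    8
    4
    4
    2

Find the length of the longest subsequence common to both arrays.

4

Let dp[i][j] be the LCS length of the first i values of A and the first j values of B. dp[i][j] = dp[i-1][j-1]+1 when the i-th and j-th values match, else max(dp[i-1][j], dp[i][j-1]).
    ·  7  8  7  8  4  4  2
 ·  0  0  0  0  0  0  0  0
 8  0  0  1  1  1  1  1  1
 8  0  0  1  1  2  2  2  2
 7  0  1  1  2  2  2  2  2
 3  0  1  1  2  2  2  2  2
 8  0  1  2  2  3  3  3  3
 8  0  1  2  2  3  3  3  3
 4  0  1  2  2  3  4  4  4
 8  0  1  2  2  3  4  4  4
dp[8][7] = 4. One LCS (by backtracking along matches): 8, 7, 8, 4.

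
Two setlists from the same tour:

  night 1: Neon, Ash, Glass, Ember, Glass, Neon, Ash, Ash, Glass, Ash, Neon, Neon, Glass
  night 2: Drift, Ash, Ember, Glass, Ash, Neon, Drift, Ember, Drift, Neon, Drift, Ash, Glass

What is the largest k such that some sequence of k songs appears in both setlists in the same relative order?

7

One common subsequence of length 7: Ash [2,2], Ember [4,3], Glass [9,4], Ash [10,5], Neon [11,6], Neon [12,10], Glass [13,13]. The LCS DP gives dp[13][13] = 7, so this is optimal.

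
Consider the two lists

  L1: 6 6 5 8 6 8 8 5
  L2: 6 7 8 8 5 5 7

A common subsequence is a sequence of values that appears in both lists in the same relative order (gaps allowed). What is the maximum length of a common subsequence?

4

Let dp[i][j] be the LCS length of the first i values of L1 and the first j values of L2. dp[i][j] = dp[i-1][j-1]+1 when the i-th and j-th values match, else max(dp[i-1][j], dp[i][j-1]).
    ·  6  7  8  8  5  5  7
 ·  0  0  0  0  0  0  0  0
 6  0  1  1  1  1  1  1  1
 6  0  1  1  1  1  1  1  1
 5  0  1  1  1  1  2  2  2
 8  0  1  1  2  2  2  2  2
 6  0  1  1  2  2  2  2  2
 8  0  1  1  2  3  3  3  3
 8  0  1  1  2  3  3  3  3
 5  0  1  1  2  3  4  4  4
dp[8][7] = 4. One LCS (by backtracking along matches): 6, 8, 8, 5.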